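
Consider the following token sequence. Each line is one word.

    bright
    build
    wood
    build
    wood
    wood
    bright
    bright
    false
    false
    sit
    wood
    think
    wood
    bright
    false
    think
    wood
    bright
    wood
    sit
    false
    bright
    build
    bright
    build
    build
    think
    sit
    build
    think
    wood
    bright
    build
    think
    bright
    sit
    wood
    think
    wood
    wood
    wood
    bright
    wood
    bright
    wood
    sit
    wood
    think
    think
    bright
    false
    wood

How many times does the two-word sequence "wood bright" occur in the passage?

Scanning the 52 overlapping bigram windows for "wood bright":
  position 6–7: wood bright
  position 14–15: wood bright
  position 18–19: wood bright
  position 32–33: wood bright
  position 42–43: wood bright
  position 44–45: wood bright

6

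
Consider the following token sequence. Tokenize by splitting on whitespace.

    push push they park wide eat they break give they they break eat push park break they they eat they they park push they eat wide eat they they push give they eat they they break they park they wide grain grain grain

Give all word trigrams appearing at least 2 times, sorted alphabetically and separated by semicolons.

Trigram counts meeting the condition (at least 2 times):
  eat they they: 3
  they eat they: 2
  they they break: 2
  wide eat they: 2

eat they they; they eat they; they they break; wide eat they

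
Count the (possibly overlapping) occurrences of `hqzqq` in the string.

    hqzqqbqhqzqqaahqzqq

3

Sliding a length-5 window over the 19 characters (15 positions):
  position 1–5: hqzqq
  position 8–12: hqzqq
  position 15–19: hqzqq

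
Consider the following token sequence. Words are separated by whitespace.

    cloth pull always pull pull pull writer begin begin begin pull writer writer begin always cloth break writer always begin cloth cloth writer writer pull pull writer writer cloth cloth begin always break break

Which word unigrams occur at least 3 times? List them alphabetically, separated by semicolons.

Unigram counts meeting the condition (at least 3 times):
  always: 4
  begin: 6
  break: 3
  cloth: 6
  pull: 7
  writer: 8

always; begin; break; cloth; pull; writer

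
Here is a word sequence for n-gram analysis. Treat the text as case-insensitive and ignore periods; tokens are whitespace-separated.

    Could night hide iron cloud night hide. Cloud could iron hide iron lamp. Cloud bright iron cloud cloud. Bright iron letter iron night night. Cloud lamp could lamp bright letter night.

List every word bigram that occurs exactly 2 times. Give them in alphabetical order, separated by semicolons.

Bigram counts meeting the condition (exactly 2 times):
  bright iron: 2
  cloud bright: 2
  hide iron: 2
  iron cloud: 2
  night hide: 2

bright iron; cloud bright; hide iron; iron cloud; night hide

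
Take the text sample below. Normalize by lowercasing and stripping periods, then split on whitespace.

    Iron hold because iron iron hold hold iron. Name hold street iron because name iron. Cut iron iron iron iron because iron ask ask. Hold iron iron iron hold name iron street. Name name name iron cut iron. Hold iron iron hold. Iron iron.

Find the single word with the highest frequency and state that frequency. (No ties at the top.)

Unigram frequencies (highest first):
  iron: 21
  hold: 8
  name: 6
  because: 3
  street: 2
  cut: 2
  … (1 more, each ≤ 2)

"iron", 21 times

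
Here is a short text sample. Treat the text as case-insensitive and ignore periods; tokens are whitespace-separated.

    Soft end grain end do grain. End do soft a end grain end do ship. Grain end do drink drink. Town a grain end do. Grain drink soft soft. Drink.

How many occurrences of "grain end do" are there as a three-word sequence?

Scanning the 28 overlapping trigram windows for "grain end do":
  position 3–5: grain end do
  position 6–8: grain end do
  position 12–14: grain end do
  position 16–18: grain end do
  position 23–25: grain end do

5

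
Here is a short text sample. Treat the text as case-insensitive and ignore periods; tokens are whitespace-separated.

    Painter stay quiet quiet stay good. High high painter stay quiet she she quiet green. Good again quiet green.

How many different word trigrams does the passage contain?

19 tokens → 17 trigram windows in total.
Repeated trigrams (each contributes count−1 duplicates):
  painter stay quiet: 2
1 duplicate windows → 17 − 1 = 16 distinct.

16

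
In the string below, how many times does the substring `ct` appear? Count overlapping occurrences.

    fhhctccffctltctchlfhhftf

3

Sliding a length-2 window over the 24 characters (23 positions):
  position 4–5: ct
  position 10–11: ct
  position 14–15: ct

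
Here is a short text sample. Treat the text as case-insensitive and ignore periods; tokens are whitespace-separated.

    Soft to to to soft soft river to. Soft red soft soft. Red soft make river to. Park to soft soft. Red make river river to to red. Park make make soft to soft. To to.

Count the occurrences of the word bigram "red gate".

0

Scanning the 35 overlapping bigram windows for "red gate":
  (none found)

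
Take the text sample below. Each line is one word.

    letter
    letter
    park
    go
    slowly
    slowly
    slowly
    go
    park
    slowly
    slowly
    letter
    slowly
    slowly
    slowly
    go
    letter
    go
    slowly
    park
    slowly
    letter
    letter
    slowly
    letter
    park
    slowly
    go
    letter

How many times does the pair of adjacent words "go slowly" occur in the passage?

2

Scanning the 28 overlapping bigram windows for "go slowly":
  position 4–5: go slowly
  position 18–19: go slowly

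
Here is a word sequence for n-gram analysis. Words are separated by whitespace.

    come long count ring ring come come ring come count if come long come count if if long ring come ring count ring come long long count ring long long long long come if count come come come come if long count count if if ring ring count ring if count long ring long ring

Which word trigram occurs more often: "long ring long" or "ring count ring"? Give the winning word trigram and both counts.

"ring count ring" (2 vs 1)

"long ring long": 1 occurrence
"ring count ring": 2 occurrences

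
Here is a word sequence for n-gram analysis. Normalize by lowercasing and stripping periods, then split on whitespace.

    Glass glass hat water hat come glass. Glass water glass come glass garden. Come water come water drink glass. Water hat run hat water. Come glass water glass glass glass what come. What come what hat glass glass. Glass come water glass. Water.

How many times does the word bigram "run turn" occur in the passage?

0

Scanning the 42 overlapping bigram windows for "run turn":
  (none found)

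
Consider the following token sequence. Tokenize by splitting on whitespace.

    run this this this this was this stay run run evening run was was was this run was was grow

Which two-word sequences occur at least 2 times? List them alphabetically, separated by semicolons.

run was; this this; was this; was was

Bigram counts meeting the condition (at least 2 times):
  run was: 2
  this this: 3
  was this: 2
  was was: 3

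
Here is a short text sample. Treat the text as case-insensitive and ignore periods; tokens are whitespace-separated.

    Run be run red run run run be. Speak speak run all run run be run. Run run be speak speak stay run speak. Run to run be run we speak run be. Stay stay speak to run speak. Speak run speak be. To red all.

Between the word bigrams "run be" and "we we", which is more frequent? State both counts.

"run be" (6 vs 0)

"run be": 6 occurrences
"we we": 0 occurrences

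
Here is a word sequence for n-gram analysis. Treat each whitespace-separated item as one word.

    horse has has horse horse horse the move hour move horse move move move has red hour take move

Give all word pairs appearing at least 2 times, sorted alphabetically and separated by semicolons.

horse horse; move move

Bigram counts meeting the condition (at least 2 times):
  horse horse: 2
  move move: 2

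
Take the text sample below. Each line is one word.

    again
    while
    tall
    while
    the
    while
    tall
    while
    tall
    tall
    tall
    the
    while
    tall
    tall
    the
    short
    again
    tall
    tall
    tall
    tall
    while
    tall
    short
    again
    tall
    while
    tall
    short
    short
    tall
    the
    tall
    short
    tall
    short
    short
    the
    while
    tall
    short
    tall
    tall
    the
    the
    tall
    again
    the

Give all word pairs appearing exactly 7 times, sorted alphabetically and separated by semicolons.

Bigram counts meeting the condition (exactly 7 times):
  tall tall: 7
  while tall: 7

tall tall; while tall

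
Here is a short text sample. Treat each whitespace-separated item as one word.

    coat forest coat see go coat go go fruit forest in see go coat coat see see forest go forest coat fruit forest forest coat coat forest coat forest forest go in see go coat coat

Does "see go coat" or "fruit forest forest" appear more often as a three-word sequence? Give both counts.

"see go coat": 3 occurrences
"fruit forest forest": 1 occurrence

"see go coat" (3 vs 1)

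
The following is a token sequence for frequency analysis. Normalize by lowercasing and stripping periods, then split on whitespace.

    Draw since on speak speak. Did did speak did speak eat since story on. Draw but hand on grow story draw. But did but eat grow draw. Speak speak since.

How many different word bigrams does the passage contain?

25

30 tokens → 29 bigram windows in total.
Repeated bigrams (each contributes count−1 duplicates):
  did speak: 2
  draw but: 2
  speak did: 2
  speak speak: 2
4 duplicate windows → 29 − 4 = 25 distinct.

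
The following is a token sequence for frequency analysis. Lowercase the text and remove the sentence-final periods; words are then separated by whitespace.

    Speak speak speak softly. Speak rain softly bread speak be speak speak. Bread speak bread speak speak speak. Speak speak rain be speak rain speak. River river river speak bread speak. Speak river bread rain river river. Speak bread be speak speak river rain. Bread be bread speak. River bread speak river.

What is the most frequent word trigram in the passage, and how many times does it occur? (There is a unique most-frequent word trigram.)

Trigram frequencies (highest first):
  speak speak speak: 4
  speak bread speak: 3
  be speak speak: 2
  bread speak speak: 2
  river river speak: 2
  river speak bread: 2
  … (32 more, each ≤ 2)

"speak speak speak", 4 times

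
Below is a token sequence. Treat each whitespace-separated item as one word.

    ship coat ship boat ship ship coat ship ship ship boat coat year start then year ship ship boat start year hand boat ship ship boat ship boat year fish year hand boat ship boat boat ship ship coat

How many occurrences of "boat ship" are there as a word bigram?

5

Scanning the 38 overlapping bigram windows for "boat ship":
  position 4–5: boat ship
  position 23–24: boat ship
  position 26–27: boat ship
  position 33–34: boat ship
  position 36–37: boat ship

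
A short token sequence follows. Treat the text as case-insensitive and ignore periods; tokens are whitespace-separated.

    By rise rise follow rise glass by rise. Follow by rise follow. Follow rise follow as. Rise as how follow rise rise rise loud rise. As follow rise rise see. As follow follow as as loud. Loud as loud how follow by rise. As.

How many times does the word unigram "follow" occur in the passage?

Scanning the 44 tokens for "follow":
  position 4: follow
  position 9: follow
  position 12: follow
  position 13: follow
  position 15: follow
  position 20: follow
  position 27: follow
  position 32: follow
  position 33: follow
  position 41: follow

10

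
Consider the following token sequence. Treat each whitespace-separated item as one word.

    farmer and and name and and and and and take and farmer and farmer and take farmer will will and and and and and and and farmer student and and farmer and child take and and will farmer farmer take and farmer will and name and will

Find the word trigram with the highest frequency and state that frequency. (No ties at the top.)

Trigram frequencies (highest first):
  and and and: 8
  and farmer and: 3
  and name and: 2
  take and farmer: 2
  and and farmer: 2
  farmer and and: 1
  … (27 more, each ≤ 1)

"and and and", 8 times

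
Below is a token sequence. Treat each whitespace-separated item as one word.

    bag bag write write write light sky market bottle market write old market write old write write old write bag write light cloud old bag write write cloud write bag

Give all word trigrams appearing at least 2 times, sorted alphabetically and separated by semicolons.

bag write write; market write old; write old write

Trigram counts meeting the condition (at least 2 times):
  bag write write: 2
  market write old: 2
  write old write: 2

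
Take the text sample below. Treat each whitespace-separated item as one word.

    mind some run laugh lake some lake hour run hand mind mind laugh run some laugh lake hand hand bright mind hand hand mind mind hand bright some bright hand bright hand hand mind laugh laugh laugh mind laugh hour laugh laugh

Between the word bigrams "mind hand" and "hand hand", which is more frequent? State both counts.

"hand hand" (3 vs 2)

"mind hand": 2 occurrences
"hand hand": 3 occurrences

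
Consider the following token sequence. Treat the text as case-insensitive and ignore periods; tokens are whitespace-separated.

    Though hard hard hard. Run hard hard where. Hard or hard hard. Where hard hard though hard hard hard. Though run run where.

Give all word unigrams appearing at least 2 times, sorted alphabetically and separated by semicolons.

Unigram counts meeting the condition (at least 2 times):
  hard: 13
  run: 3
  though: 3
  where: 3

hard; run; though; where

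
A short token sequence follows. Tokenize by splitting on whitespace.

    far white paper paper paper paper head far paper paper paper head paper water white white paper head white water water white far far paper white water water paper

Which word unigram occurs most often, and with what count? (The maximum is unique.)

"paper", 11 times

Unigram frequencies (highest first):
  paper: 11
  white: 6
  water: 5
  far: 4
  head: 3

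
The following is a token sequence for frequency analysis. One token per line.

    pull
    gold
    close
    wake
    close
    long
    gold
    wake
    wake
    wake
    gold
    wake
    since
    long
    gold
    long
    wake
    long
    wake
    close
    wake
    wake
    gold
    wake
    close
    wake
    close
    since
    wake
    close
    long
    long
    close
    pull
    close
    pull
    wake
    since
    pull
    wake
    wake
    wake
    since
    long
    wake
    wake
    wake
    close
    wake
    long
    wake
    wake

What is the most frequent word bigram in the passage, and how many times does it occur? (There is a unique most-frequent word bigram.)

Bigram frequencies (highest first):
  wake wake: 8
  wake close: 6
  close wake: 4
  long wake: 4
  gold wake: 3
  wake since: 3
  … (16 more, each ≤ 2)

"wake wake", 8 times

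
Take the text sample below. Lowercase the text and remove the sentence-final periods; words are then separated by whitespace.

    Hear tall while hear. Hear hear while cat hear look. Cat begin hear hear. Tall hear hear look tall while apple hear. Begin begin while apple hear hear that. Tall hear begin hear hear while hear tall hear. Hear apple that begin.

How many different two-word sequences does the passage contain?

23

42 tokens → 41 bigram windows in total.
Repeated bigrams (each contributes count−1 duplicates):
  hear hear: 7
  hear tall: 3
  tall hear: 3
  apple hear: 2
  begin hear: 2
  hear begin: 2
  hear look: 2
  hear while: 2
  … (3 more repeated)
18 duplicate windows → 41 − 18 = 23 distinct.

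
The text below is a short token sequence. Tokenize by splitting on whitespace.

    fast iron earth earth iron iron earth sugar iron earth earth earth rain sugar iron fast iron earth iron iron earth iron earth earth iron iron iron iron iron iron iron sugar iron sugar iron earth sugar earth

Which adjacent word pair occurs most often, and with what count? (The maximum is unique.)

Bigram frequencies (highest first):
  iron iron: 8
  iron earth: 7
  earth earth: 4
  earth iron: 4
  sugar iron: 4
  fast iron: 2
  … (6 more, each ≤ 2)

"iron iron", 8 times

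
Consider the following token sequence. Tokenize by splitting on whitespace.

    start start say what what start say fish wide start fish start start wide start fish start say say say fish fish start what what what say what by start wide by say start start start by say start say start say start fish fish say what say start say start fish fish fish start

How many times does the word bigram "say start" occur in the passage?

6

Scanning the 54 overlapping bigram windows for "say start":
  position 33–34: say start
  position 38–39: say start
  position 40–41: say start
  position 42–43: say start
  position 48–49: say start
  position 50–51: say start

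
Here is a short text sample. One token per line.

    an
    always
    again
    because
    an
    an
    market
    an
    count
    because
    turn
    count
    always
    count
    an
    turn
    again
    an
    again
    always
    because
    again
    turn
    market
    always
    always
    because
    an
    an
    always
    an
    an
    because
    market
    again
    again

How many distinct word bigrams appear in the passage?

36 tokens → 35 bigram windows in total.
Repeated bigrams (each contributes count−1 duplicates):
  an an: 3
  always because: 2
  an always: 2
  because an: 2
5 duplicate windows → 35 − 5 = 30 distinct.

30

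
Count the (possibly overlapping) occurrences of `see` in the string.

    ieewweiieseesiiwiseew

2

Sliding a length-3 window over the 21 characters (19 positions):
  position 10–12: see
  position 18–20: see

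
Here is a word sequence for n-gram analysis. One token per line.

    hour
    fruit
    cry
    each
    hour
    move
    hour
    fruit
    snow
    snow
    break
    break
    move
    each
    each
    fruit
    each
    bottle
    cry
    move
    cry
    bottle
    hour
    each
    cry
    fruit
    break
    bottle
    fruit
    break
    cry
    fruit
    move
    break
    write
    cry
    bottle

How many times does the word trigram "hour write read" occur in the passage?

Scanning the 35 overlapping trigram windows for "hour write read":
  (none found)

0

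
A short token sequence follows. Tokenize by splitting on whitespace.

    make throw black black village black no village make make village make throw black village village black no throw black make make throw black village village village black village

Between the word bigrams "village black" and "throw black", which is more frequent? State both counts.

"throw black" (4 vs 3)

"village black": 3 occurrences
"throw black": 4 occurrences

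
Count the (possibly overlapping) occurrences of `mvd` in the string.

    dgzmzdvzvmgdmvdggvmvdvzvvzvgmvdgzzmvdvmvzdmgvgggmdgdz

Sliding a length-3 window over the 53 characters (51 positions):
  position 13–15: mvd
  position 19–21: mvd
  position 29–31: mvd
  position 35–37: mvd

4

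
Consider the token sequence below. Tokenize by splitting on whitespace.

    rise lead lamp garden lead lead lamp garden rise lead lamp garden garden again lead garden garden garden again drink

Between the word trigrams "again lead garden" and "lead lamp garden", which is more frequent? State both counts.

"lead lamp garden" (3 vs 1)

"again lead garden": 1 occurrence
"lead lamp garden": 3 occurrences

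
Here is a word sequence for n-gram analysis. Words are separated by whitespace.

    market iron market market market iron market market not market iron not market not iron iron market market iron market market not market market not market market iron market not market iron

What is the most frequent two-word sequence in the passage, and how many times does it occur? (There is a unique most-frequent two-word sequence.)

Bigram frequencies (highest first):
  market market: 7
  market iron: 6
  iron market: 5
  market not: 5
  not market: 5
  iron not: 1
  … (2 more, each ≤ 1)

"market market", 7 times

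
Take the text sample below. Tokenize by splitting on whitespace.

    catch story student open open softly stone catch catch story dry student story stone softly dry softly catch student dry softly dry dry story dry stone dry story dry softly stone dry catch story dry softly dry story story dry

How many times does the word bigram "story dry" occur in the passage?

Scanning the 39 overlapping bigram windows for "story dry":
  position 10–11: story dry
  position 24–25: story dry
  position 28–29: story dry
  position 34–35: story dry
  position 39–40: story dry

5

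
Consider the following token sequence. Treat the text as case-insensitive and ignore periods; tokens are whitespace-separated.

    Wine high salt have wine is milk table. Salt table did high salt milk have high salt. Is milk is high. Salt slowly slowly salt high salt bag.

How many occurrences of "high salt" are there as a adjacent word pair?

Scanning the 27 overlapping bigram windows for "high salt":
  position 2–3: high salt
  position 12–13: high salt
  position 16–17: high salt
  position 21–22: high salt
  position 26–27: high salt

5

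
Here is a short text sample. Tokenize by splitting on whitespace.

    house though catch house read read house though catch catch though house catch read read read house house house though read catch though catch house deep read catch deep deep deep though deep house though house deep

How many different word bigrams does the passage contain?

21

37 tokens → 36 bigram windows in total.
Repeated bigrams (each contributes count−1 duplicates):
  house though: 4
  read read: 3
  though catch: 3
  catch house: 2
  catch though: 2
  deep deep: 2
  house deep: 2
  house house: 2
  … (3 more repeated)
15 duplicate windows → 36 − 15 = 21 distinct.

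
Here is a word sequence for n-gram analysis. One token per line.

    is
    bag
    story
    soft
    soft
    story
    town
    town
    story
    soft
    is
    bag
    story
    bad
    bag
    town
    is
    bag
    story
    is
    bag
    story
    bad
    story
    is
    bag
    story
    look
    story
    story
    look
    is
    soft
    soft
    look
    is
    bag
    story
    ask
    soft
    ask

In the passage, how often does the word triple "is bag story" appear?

6

Scanning the 39 overlapping trigram windows for "is bag story":
  position 1–3: is bag story
  position 11–13: is bag story
  position 17–19: is bag story
  position 20–22: is bag story
  position 25–27: is bag story
  position 36–38: is bag story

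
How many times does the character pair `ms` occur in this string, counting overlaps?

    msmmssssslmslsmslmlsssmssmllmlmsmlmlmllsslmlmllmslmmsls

Sliding a length-2 window over the 55 characters (54 positions):
  position 1–2: ms
  position 4–5: ms
  position 11–12: ms
  position 15–16: ms
  position 23–24: ms
  position 31–32: ms
  position 48–49: ms
  position 52–53: ms

8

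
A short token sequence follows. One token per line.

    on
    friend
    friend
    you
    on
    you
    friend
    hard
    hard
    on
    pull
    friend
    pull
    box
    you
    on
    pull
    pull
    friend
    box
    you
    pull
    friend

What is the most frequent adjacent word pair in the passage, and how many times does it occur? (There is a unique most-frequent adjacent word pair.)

Bigram frequencies (highest first):
  pull friend: 3
  you on: 2
  on pull: 2
  box you: 2
  on friend: 1
  friend friend: 1
  … (11 more, each ≤ 1)

"pull friend", 3 times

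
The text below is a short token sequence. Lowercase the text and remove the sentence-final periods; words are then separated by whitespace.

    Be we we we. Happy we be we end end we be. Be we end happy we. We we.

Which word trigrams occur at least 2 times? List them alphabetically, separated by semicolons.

be we end; we we we

Trigram counts meeting the condition (at least 2 times):
  be we end: 2
  we we we: 2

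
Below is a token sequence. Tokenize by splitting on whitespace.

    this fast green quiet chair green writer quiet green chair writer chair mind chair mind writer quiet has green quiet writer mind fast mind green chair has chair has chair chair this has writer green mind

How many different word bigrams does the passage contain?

29

36 tokens → 35 bigram windows in total.
Repeated bigrams (each contributes count−1 duplicates):
  chair has: 2
  chair mind: 2
  green chair: 2
  green quiet: 2
  has chair: 2
  writer quiet: 2
6 duplicate windows → 35 − 6 = 29 distinct.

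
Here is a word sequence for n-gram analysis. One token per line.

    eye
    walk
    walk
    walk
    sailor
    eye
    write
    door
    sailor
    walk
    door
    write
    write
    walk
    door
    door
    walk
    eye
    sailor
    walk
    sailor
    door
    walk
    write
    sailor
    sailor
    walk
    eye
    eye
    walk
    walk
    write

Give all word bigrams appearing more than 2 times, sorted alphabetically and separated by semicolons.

sailor walk; walk walk

Bigram counts meeting the condition (more than 2 times):
  sailor walk: 3
  walk walk: 3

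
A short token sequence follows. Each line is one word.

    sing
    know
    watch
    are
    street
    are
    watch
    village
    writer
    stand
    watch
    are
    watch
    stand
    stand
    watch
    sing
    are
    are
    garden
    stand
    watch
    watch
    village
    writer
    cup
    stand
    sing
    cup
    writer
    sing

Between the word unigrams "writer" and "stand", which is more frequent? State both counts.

"writer": 3 occurrences
"stand": 5 occurrences

"stand" (5 vs 3)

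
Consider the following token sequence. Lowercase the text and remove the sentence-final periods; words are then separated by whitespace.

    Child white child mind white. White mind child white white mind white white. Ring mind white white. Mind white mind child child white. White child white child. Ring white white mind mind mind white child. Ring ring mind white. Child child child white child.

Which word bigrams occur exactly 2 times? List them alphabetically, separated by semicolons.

Bigram counts meeting the condition (exactly 2 times):
  child ring: 2
  mind child: 2
  mind mind: 2
  ring mind: 2

child ring; mind child; mind mind; ring mind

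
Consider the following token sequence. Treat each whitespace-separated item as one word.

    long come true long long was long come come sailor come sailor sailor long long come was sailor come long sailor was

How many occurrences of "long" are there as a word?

7

Scanning the 22 tokens for "long":
  position 1: long
  position 4: long
  position 5: long
  position 7: long
  position 14: long
  position 15: long
  position 20: long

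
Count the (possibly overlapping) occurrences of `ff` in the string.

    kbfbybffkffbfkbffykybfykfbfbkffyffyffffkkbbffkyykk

9

Sliding a length-2 window over the 50 characters (49 positions):
  position 7–8: ff
  position 10–11: ff
  position 16–17: ff
  position 30–31: ff
  position 33–34: ff
  position 36–37: ff
  position 37–38: ff
  position 38–39: ff
  position 44–45: ff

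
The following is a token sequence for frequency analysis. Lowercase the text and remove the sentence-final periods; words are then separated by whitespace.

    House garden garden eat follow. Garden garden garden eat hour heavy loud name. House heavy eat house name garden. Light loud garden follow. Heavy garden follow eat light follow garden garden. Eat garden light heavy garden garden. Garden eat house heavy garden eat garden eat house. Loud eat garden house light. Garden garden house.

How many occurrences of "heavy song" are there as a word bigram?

Scanning the 53 overlapping bigram windows for "heavy song":
  (none found)

0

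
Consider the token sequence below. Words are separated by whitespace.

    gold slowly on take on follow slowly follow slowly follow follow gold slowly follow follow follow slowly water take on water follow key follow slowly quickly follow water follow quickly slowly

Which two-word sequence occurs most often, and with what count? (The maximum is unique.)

"follow slowly", 4 times

Bigram frequencies (highest first):
  follow slowly: 4
  slowly follow: 3
  follow follow: 3
  gold slowly: 2
  take on: 2
  water follow: 2
  … (14 more, each ≤ 1)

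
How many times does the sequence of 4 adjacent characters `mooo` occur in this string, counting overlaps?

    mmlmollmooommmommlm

Sliding a length-4 window over the 19 characters (16 positions):
  position 8–11: mooo

1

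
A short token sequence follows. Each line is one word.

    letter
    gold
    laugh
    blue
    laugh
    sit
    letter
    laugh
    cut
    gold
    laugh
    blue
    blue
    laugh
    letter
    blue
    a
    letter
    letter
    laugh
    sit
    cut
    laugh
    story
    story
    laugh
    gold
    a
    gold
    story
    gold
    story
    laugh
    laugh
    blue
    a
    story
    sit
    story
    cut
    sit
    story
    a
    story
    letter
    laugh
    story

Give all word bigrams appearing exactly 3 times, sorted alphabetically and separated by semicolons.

Bigram counts meeting the condition (exactly 3 times):
  laugh blue: 3
  letter laugh: 3

laugh blue; letter laugh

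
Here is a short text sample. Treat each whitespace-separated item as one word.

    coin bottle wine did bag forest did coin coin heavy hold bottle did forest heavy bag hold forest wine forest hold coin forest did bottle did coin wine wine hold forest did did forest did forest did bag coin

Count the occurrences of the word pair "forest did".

5

Scanning the 38 overlapping bigram windows for "forest did":
  position 6–7: forest did
  position 23–24: forest did
  position 31–32: forest did
  position 34–35: forest did
  position 36–37: forest did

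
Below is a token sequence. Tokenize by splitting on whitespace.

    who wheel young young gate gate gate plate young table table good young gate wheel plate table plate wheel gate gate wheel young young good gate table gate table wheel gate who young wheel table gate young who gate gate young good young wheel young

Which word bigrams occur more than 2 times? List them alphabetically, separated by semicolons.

Bigram counts meeting the condition (more than 2 times):
  gate gate: 4
  wheel young: 3

gate gate; wheel young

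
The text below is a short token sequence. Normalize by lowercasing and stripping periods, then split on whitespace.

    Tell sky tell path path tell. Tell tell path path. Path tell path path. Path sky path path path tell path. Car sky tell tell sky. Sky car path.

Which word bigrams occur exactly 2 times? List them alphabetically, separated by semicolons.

sky tell; tell sky

Bigram counts meeting the condition (exactly 2 times):
  sky tell: 2
  tell sky: 2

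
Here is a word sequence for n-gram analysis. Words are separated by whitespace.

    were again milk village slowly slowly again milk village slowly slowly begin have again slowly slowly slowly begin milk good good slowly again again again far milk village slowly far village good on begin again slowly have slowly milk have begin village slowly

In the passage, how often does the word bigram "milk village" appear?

3

Scanning the 42 overlapping bigram windows for "milk village":
  position 3–4: milk village
  position 8–9: milk village
  position 27–28: milk village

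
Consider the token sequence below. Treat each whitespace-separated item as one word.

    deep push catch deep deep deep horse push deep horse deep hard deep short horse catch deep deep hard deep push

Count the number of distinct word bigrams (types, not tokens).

21 tokens → 20 bigram windows in total.
Repeated bigrams (each contributes count−1 duplicates):
  deep deep: 3
  catch deep: 2
  deep hard: 2
  deep horse: 2
  deep push: 2
  hard deep: 2
7 duplicate windows → 20 − 7 = 13 distinct.

13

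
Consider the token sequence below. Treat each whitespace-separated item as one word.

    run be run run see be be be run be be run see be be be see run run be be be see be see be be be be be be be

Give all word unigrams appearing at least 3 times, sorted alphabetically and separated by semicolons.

be; run; see

Unigram counts meeting the condition (at least 3 times):
  be: 20
  run: 7
  see: 5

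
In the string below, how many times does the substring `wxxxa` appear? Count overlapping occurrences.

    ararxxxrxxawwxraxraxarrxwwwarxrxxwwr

0

Sliding a length-5 window over the 36 characters (32 positions):
  (no match at any position)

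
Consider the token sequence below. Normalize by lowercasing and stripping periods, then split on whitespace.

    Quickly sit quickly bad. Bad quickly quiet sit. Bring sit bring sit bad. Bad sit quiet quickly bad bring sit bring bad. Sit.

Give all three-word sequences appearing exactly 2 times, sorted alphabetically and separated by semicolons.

bring sit bring; sit bring sit

Trigram counts meeting the condition (exactly 2 times):
  bring sit bring: 2
  sit bring sit: 2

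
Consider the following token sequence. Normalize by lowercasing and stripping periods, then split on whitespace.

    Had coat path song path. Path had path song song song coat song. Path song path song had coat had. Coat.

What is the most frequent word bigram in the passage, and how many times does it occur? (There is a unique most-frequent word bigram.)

"path song", 4 times

Bigram frequencies (highest first):
  path song: 4
  had coat: 3
  song path: 3
  song song: 2
  coat path: 1
  path path: 1
  … (6 more, each ≤ 1)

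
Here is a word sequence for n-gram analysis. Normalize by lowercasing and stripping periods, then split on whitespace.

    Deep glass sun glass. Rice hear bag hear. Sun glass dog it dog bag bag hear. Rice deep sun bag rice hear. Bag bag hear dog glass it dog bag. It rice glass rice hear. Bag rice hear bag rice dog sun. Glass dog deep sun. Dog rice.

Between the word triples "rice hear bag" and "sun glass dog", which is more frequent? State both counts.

"rice hear bag": 4 occurrences
"sun glass dog": 2 occurrences

"rice hear bag" (4 vs 2)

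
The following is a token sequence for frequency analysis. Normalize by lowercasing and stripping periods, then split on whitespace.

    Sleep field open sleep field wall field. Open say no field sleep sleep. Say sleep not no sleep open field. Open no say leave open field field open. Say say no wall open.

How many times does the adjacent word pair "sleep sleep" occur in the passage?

Scanning the 32 overlapping bigram windows for "sleep sleep":
  position 12–13: sleep sleep

1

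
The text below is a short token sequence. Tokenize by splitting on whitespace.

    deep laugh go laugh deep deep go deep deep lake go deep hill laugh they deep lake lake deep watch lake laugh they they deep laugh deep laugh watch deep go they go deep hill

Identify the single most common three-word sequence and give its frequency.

"go deep hill", 2 times

Trigram frequencies (highest first):
  go deep hill: 2
  deep laugh go: 1
  laugh go laugh: 1
  go laugh deep: 1
  laugh deep deep: 1
  deep deep go: 1
  … (26 more, each ≤ 1)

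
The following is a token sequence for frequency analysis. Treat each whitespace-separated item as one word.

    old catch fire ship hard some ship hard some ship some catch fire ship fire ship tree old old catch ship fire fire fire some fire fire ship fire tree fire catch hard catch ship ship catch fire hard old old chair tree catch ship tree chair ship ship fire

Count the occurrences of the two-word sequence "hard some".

2

Scanning the 49 overlapping bigram windows for "hard some":
  position 5–6: hard some
  position 8–9: hard some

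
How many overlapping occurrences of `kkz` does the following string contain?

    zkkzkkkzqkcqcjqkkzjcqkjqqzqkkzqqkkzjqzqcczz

5

Sliding a length-3 window over the 43 characters (41 positions):
  position 2–4: kkz
  position 6–8: kkz
  position 16–18: kkz
  position 28–30: kkz
  position 33–35: kkz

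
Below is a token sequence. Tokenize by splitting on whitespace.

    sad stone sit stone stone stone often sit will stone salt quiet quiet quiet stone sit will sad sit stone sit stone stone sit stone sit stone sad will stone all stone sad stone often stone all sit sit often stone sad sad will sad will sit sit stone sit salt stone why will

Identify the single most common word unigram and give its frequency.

Unigram frequencies (highest first):
  stone: 18
  sit: 12
  sad: 7
  will: 6
  often: 3
  quiet: 3
  … (3 more, each ≤ 2)

"stone", 18 times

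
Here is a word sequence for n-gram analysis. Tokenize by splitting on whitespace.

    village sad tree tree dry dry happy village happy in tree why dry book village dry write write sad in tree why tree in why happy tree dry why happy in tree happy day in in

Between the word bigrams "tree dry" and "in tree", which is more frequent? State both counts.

"tree dry": 2 occurrences
"in tree": 3 occurrences

"in tree" (3 vs 2)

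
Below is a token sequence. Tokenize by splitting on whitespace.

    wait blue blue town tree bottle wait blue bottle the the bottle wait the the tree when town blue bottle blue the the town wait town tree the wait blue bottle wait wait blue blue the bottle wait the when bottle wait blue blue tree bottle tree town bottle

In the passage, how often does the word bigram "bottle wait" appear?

5

Scanning the 48 overlapping bigram windows for "bottle wait":
  position 6–7: bottle wait
  position 12–13: bottle wait
  position 31–32: bottle wait
  position 37–38: bottle wait
  position 41–42: bottle wait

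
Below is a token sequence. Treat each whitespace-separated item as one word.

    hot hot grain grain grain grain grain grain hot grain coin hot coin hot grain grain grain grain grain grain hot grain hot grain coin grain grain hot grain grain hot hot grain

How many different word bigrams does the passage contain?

33 tokens → 32 bigram windows in total.
Repeated bigrams (each contributes count−1 duplicates):
  grain grain: 12
  hot grain: 7
  grain hot: 5
  coin hot: 2
  grain coin: 2
  hot hot: 2
24 duplicate windows → 32 − 24 = 8 distinct.

8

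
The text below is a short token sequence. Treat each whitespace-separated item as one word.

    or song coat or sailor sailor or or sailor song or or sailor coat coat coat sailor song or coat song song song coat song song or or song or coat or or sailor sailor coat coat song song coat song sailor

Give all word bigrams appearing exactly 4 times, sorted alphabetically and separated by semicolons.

coat song; or or; or sailor; song or; song song

Bigram counts meeting the condition (exactly 4 times):
  coat song: 4
  or or: 4
  or sailor: 4
  song or: 4
  song song: 4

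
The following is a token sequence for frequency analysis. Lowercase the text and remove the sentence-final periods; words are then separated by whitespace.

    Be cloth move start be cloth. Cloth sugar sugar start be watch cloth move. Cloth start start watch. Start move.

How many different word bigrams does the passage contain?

16

20 tokens → 19 bigram windows in total.
Repeated bigrams (each contributes count−1 duplicates):
  be cloth: 2
  cloth move: 2
  start be: 2
3 duplicate windows → 19 − 3 = 16 distinct.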